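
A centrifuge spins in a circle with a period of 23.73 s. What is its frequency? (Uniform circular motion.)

f = 1/T = 1/23.73 = 0.0421 Hz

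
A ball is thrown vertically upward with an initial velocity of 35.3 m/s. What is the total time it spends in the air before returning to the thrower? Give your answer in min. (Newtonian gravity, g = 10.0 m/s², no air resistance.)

t_total = 2 × v₀ / g = 2 × 35.3 / 10.0 = 7.06 s
t_total = 7.06 s / 60.0 = 0.1177 min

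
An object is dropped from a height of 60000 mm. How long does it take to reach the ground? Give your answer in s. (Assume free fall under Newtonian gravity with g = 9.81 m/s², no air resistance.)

h = 60000 mm × 0.001 = 60.0 m
t = √(2h/g) = √(2 × 60.0 / 9.81) = 3.497 s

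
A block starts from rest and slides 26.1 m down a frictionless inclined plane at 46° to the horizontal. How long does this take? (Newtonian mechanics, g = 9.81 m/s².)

a = g sin(θ) = 9.81 × sin(46°) = 7.0567 m/s²
t = √(2d/a) = √(2 × 26.1 / 7.0567) = 2.72 s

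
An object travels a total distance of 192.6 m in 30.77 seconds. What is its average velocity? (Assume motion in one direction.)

v_avg = Δd / Δt = 192.6 / 30.77 = 6.26 m/s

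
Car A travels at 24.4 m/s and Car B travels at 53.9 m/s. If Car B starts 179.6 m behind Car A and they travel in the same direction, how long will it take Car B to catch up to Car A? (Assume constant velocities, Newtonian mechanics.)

Relative speed: v_rel = 53.9 - 24.4 = 29.5 m/s
Time to catch: t = d₀/v_rel = 179.6/29.5 = 6.09 s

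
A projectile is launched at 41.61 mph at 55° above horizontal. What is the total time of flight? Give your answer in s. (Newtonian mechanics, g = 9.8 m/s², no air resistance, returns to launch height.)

v₀ = 41.61 mph × 0.44704 = 18.6013 m/s
T = 2 × v₀ × sin(θ) / g = 2 × 18.6013 × sin(55°) / 9.8 = 2 × 18.6013 × 0.819152 / 9.8 = 3.11 s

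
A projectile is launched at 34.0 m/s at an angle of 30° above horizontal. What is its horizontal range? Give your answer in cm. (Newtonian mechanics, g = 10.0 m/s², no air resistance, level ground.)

R = v₀² × sin(2θ) / g = 34.0² × sin(2 × 30°) / 10.0 = 1156.0 × 0.866025 / 10.0 = 100.112 m
R = 100.112 m / 0.01 = 10010 cm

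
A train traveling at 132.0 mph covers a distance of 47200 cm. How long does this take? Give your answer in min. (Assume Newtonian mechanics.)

d = 47200 cm × 0.01 = 472.0 m
v = 132.0 mph × 0.44704 = 59.0093 m/s
t = d / v = 472.0 / 59.0093 = 7.99874 s
t = 7.99874 s / 60.0 = 0.1333 min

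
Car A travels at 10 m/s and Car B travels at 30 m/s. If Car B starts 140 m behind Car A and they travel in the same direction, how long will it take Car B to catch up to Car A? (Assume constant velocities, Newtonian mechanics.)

Relative speed: v_rel = 30 - 10 = 20 m/s
Time to catch: t = d₀/v_rel = 140/20 = 7.0 s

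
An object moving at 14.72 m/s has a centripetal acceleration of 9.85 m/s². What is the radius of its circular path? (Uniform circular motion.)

r = v²/a_c = 14.72²/9.85 = 22.0 m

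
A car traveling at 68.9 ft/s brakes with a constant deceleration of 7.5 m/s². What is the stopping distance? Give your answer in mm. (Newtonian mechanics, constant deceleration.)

v₀ = 68.9 ft/s × 0.3048 = 21.0007 m/s
d = v₀² / (2a) = 21.0007² / (2 × 7.5) = 441.029 / 15.0 = 29.4019 m
d = 29.4019 m / 0.001 = 29400 mm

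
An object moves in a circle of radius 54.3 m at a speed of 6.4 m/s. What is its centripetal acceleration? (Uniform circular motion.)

a_c = v²/r = 6.4²/54.3 = 40.96/54.3 = 0.75 m/s²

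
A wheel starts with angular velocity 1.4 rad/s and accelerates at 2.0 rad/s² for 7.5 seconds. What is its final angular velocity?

ω = ω₀ + αt = 1.4 + 2.0 × 7.5 = 16.4 rad/s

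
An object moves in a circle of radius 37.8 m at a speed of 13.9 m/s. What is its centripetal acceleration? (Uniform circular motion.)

a_c = v²/r = 13.9²/37.8 = 193.21/37.8 = 5.11 m/s²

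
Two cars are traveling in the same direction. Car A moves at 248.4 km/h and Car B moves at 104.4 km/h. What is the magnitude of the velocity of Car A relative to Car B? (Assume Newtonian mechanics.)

v_rel = |v_A - v_B| = |248.4 - 104.4| = 144.0 km/h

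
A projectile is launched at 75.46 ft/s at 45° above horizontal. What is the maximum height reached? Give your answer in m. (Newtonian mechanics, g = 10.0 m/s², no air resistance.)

v₀ = 75.46 ft/s × 0.3048 = 23.0002 m/s
H = v₀² × sin²(θ) / (2g) = 23.0002² × sin(45°)² / (2 × 10.0) = 529.009 × 0.5 / 20.0 = 13.23 m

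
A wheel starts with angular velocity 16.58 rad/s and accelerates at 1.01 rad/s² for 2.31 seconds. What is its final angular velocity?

ω = ω₀ + αt = 16.58 + 1.01 × 2.31 = 18.91 rad/s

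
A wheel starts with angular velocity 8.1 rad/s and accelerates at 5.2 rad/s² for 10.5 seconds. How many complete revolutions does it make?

θ = ω₀t + ½αt² = 8.1×10.5 + ½×5.2×10.5² = 371.7 rad
Total revolutions = θ/(2π) = 371.7/(2π) = 59.16
Complete revolutions = ⌊59.16⌋ = 59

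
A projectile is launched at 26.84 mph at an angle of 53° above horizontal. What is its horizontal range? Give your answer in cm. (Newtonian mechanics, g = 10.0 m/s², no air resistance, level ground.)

v₀ = 26.84 mph × 0.44704 = 11.9986 m/s
R = v₀² × sin(2θ) / g = 11.9986² × sin(2 × 53°) / 10.0 = 143.966 × 0.961262 / 10.0 = 13.8389 m
R = 13.8389 m / 0.01 = 1384 cm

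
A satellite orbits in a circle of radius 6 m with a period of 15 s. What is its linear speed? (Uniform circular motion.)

v = 2πr/T = 2π×6/15 = 2.51 m/s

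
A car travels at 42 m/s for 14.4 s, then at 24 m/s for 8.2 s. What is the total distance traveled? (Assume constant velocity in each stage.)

d₁ = v₁t₁ = 42 × 14.4 = 604.8 m
d₂ = v₂t₂ = 24 × 8.2 = 196.8 m
d_total = 604.8 + 196.8 = 801.6 m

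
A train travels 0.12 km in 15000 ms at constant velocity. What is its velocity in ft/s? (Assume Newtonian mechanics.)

d = 0.12 km × 1000.0 = 120.0 m
t = 15000 ms × 0.001 = 15.0 s
v = d / t = 120.0 / 15.0 = 8.0 m/s
v = 8.0 m/s / 0.3048 = 26.25 ft/s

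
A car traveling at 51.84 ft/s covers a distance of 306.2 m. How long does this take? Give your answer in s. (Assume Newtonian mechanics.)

v = 51.84 ft/s × 0.3048 = 15.8008 m/s
t = d / v = 306.2 / 15.8008 = 19.38 s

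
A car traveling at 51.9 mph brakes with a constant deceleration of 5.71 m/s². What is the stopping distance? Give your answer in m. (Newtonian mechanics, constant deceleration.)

v₀ = 51.9 mph × 0.44704 = 23.2014 m/s
d = v₀² / (2a) = 23.2014² / (2 × 5.71) = 538.305 / 11.42 = 47.14 m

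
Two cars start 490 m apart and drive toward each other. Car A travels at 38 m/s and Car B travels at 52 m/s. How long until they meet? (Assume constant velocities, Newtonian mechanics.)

Combined speed: v_combined = 38 + 52 = 90 m/s
Time to meet: t = d/v_combined = 490/90 = 5.44 s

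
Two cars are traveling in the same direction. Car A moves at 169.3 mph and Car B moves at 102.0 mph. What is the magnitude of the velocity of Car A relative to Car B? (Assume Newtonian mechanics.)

v_rel = |v_A - v_B| = |169.3 - 102.0| = 67.3 mph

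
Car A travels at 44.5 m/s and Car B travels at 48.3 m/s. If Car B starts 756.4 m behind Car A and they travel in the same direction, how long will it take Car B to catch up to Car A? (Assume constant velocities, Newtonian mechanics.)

Relative speed: v_rel = 48.3 - 44.5 = 3.8 m/s
Time to catch: t = d₀/v_rel = 756.4/3.8 = 199.05 s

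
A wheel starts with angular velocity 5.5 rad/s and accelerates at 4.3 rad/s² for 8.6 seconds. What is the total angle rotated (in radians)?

θ = ω₀t + ½αt² = 5.5×8.6 + ½×4.3×8.6² = 206.31 rad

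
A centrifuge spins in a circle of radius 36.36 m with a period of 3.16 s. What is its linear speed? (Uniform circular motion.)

v = 2πr/T = 2π×36.36/3.16 = 72.3 m/s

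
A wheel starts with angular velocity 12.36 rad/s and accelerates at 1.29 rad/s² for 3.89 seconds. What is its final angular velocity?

ω = ω₀ + αt = 12.36 + 1.29 × 3.89 = 17.38 rad/s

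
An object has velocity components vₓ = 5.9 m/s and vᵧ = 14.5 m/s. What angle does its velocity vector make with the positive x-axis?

θ = arctan(vᵧ/vₓ) = arctan(14.5/5.9) = 67.86°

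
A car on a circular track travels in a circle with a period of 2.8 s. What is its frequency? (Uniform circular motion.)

f = 1/T = 1/2.8 = 0.3571 Hz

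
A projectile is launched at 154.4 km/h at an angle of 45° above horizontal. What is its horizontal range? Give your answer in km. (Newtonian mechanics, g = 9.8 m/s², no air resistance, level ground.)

v₀ = 154.4 km/h × 0.2777777777777778 = 42.8889 m/s
R = v₀² × sin(2θ) / g = 42.8889² × sin(2 × 45°) / 9.8 = 1839.46 × 1.0 / 9.8 = 187.7 m
R = 187.7 m / 1000.0 = 0.1877 km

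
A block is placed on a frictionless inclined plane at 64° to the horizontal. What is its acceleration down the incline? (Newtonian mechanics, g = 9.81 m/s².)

a = g sin(θ) = 9.81 × sin(64°) = 9.81 × 0.8988 = 8.82 m/s²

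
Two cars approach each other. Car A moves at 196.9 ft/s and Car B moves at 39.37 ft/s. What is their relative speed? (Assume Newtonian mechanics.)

v_rel = v_A + v_B = 196.9 + 39.37 = 236.27 ft/s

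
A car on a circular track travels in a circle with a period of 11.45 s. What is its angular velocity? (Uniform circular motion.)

ω = 2π/T = 2π/11.45 = 0.5487 rad/s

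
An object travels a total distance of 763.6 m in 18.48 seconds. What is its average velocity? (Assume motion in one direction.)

v_avg = Δd / Δt = 763.6 / 18.48 = 41.32 m/s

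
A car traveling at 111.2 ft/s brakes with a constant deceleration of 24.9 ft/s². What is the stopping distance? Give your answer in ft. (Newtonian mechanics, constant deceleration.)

v₀ = 111.2 ft/s × 0.3048 = 33.8938 m/s
a = 24.9 ft/s² × 0.3048 = 7.58952 m/s²
d = v₀² / (2a) = 33.8938² / (2 × 7.58952) = 1148.79 / 15.179 = 75.6829 m
d = 75.6829 m / 0.3048 = 248.3 ft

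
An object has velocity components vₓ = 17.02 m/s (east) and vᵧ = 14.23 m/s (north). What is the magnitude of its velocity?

|v| = √(vₓ² + vᵧ²) = √(17.02² + 14.23²) = √(492.1733) = 22.18 m/s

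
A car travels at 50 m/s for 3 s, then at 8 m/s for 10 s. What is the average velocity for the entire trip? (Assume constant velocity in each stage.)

d₁ = v₁t₁ = 50 × 3 = 150 m
d₂ = v₂t₂ = 8 × 10 = 80 m
d_total = 230 m, t_total = 13 s
v_avg = d_total/t_total = 230/13 = 17.69 m/s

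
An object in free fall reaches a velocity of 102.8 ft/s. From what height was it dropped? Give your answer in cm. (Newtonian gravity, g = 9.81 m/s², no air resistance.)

v = 102.8 ft/s × 0.3048 = 31.3334 m/s
h = v² / (2g) = 31.3334² / (2 × 9.81) = 50.0399 m
h = 50.0399 m / 0.01 = 5004 cm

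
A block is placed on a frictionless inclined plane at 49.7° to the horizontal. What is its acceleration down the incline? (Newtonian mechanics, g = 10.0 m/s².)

a = g sin(θ) = 10.0 × sin(49.7°) = 10.0 × 0.7627 = 7.63 m/s²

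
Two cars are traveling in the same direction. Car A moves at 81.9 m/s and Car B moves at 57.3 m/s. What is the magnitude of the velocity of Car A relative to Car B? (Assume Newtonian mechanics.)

v_rel = |v_A - v_B| = |81.9 - 57.3| = 24.6 m/s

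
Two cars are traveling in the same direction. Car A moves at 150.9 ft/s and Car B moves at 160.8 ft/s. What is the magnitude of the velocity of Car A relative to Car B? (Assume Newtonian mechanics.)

v_rel = |v_A - v_B| = |150.9 - 160.8| = 9.9 ft/s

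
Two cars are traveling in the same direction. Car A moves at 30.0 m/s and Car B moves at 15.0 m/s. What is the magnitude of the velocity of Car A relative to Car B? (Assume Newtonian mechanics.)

v_rel = |v_A - v_B| = |30.0 - 15.0| = 15.0 m/s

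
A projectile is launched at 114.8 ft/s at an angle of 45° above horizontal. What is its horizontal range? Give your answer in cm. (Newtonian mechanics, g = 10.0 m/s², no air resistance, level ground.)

v₀ = 114.8 ft/s × 0.3048 = 34.991 m/s
R = v₀² × sin(2θ) / g = 34.991² × sin(2 × 45°) / 10.0 = 1224.37 × 1.0 / 10.0 = 122.437 m
R = 122.437 m / 0.01 = 12240 cm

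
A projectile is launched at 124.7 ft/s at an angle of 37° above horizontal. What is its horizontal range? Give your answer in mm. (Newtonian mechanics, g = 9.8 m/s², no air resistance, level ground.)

v₀ = 124.7 ft/s × 0.3048 = 38.0086 m/s
R = v₀² × sin(2θ) / g = 38.0086² × sin(2 × 37°) / 9.8 = 1444.65 × 0.961262 / 9.8 = 141.703 m
R = 141.703 m / 0.001 = 141700 mm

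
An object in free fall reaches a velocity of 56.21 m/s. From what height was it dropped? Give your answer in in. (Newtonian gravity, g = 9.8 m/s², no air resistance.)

h = v² / (2g) = 56.21² / (2 × 9.8) = 161.202 m
h = 161.202 m / 0.0254 = 6347 in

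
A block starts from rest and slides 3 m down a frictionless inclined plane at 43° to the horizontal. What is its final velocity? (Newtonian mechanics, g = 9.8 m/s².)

a = g sin(θ) = 9.8 × sin(43°) = 6.6836 m/s²
v = √(2ad) = √(2 × 6.6836 × 3) = 6.33 m/s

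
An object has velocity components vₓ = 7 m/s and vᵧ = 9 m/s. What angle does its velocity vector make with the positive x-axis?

θ = arctan(vᵧ/vₓ) = arctan(9/7) = 52.13°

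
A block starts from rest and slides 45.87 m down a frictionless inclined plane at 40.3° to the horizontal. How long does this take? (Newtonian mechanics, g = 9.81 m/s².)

a = g sin(θ) = 9.81 × sin(40.3°) = 6.345 m/s²
t = √(2d/a) = √(2 × 45.87 / 6.345) = 3.8 s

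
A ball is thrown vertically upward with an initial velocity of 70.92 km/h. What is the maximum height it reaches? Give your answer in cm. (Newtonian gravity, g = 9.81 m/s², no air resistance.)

v₀ = 70.92 km/h × 0.2777777777777778 = 19.7 m/s
h_max = v₀² / (2g) = 19.7² / (2 × 9.81) = 388.09 / 19.62 = 19.7803 m
h_max = 19.7803 m / 0.01 = 1978 cm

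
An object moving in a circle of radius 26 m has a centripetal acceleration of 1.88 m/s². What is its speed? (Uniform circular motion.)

v = √(a_c × r) = √(1.88 × 26) = 6.99 m/s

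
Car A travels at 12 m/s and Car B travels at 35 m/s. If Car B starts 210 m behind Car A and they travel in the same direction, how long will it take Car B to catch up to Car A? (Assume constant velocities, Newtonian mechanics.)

Relative speed: v_rel = 35 - 12 = 23 m/s
Time to catch: t = d₀/v_rel = 210/23 = 9.13 s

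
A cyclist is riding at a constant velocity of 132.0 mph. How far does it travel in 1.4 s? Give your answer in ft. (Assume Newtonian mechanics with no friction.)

v = 132.0 mph × 0.44704 = 59.0093 m/s
d = v × t = 59.0093 × 1.4 = 82.613 m
d = 82.613 m / 0.3048 = 271.0 ft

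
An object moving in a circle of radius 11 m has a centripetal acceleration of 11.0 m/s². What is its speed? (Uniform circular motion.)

v = √(a_c × r) = √(11.0 × 11) = 11.0 m/s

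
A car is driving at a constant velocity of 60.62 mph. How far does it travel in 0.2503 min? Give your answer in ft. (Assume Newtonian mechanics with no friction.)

v = 60.62 mph × 0.44704 = 27.0996 m/s
t = 0.2503 min × 60.0 = 15.018 s
d = v × t = 27.0996 × 15.018 = 406.982 m
d = 406.982 m / 0.3048 = 1335 ft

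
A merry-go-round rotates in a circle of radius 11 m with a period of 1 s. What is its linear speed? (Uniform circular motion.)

v = 2πr/T = 2π×11/1 = 69.12 m/s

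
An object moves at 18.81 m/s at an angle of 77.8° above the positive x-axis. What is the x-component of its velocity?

vₓ = v cos(θ) = 18.81 × cos(77.8°) = 3.98 m/s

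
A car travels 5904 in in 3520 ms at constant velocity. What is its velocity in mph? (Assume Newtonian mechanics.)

d = 5904 in × 0.0254 = 149.962 m
t = 3520 ms × 0.001 = 3.52 s
v = d / t = 149.962 / 3.52 = 42.6028 m/s
v = 42.6028 m/s / 0.44704 = 95.3 mph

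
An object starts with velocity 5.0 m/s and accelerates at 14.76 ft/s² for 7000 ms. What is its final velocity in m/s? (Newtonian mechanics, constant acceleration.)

a = 14.76 ft/s² × 0.3048 = 4.49885 m/s²
t = 7000 ms × 0.001 = 7.0 s
v = v₀ + a × t = 5.0 + 4.49885 × 7.0 = 36.49 m/s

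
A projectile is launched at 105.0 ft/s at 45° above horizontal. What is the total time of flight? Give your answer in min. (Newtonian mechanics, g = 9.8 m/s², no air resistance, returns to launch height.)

v₀ = 105.0 ft/s × 0.3048 = 32.004 m/s
T = 2 × v₀ × sin(θ) / g = 2 × 32.004 × sin(45°) / 9.8 = 2 × 32.004 × 0.707107 / 9.8 = 4.61842 s
T = 4.61842 s / 60.0 = 0.07697 min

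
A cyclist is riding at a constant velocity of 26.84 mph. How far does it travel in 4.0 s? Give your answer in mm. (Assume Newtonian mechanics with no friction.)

v = 26.84 mph × 0.44704 = 11.9986 m/s
d = v × t = 11.9986 × 4.0 = 47.9944 m
d = 47.9944 m / 0.001 = 47990 mm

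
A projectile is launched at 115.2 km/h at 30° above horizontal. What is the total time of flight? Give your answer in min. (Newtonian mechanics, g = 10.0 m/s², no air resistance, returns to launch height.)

v₀ = 115.2 km/h × 0.2777777777777778 = 32.0 m/s
T = 2 × v₀ × sin(θ) / g = 2 × 32.0 × sin(30°) / 10.0 = 2 × 32.0 × 0.5 / 10.0 = 3.2 s
T = 3.2 s / 60.0 = 0.05333 min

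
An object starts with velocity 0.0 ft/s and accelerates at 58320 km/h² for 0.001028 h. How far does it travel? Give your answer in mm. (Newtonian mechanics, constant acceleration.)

v₀ = 0.0 ft/s × 0.3048 = 0.0 m/s
a = 58320 km/h² × 7.716049382716049e-05 = 4.5 m/s²
t = 0.001028 h × 3600.0 = 3.7008 s
d = v₀ × t + ½ × a × t² = 0.0 × 3.7008 + 0.5 × 4.5 × 3.7008² = 30.8158 m
d = 30.8158 m / 0.001 = 30820 mm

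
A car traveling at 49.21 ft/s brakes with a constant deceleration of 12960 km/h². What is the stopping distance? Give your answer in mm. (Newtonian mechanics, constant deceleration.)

v₀ = 49.21 ft/s × 0.3048 = 14.9992 m/s
a = 12960 km/h² × 7.716049382716049e-05 = 1.0 m/s²
d = v₀² / (2a) = 14.9992² / (2 × 1.0) = 224.976 / 2.0 = 112.488 m
d = 112.488 m / 0.001 = 112500 mm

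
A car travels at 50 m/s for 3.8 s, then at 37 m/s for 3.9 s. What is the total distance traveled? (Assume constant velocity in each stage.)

d₁ = v₁t₁ = 50 × 3.8 = 190.0 m
d₂ = v₂t₂ = 37 × 3.9 = 144.3 m
d_total = 190.0 + 144.3 = 334.3 m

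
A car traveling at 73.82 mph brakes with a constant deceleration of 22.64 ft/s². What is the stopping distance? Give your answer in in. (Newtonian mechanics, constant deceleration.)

v₀ = 73.82 mph × 0.44704 = 33.0005 m/s
a = 22.64 ft/s² × 0.3048 = 6.90067 m/s²
d = v₀² / (2a) = 33.0005² / (2 × 6.90067) = 1089.03 / 13.8013 = 78.9078 m
d = 78.9078 m / 0.0254 = 3107 in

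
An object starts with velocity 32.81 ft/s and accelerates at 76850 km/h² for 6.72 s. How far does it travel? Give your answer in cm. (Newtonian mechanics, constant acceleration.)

v₀ = 32.81 ft/s × 0.3048 = 10.0005 m/s
a = 76850 km/h² × 7.716049382716049e-05 = 5.92978 m/s²
d = v₀ × t + ½ × a × t² = 10.0005 × 6.72 + 0.5 × 5.92978 × 6.72² = 201.093 m
d = 201.093 m / 0.01 = 20110 cm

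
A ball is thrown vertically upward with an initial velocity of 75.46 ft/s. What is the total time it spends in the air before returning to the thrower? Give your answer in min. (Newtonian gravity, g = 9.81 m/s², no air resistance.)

v₀ = 75.46 ft/s × 0.3048 = 23.0002 m/s
t_total = 2 × v₀ / g = 2 × 23.0002 / 9.81 = 4.68913 s
t_total = 4.68913 s / 60.0 = 0.07815 min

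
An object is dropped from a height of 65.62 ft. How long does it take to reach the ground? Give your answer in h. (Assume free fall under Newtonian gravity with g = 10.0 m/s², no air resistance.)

h = 65.62 ft × 0.3048 = 20.001 m
t = √(2h/g) = √(2 × 20.001 / 10.0) = 2.00005 s
t = 2.00005 s / 3600.0 = 0.0005556 h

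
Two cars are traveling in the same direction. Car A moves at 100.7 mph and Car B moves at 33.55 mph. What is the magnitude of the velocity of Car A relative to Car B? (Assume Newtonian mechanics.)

v_rel = |v_A - v_B| = |100.7 - 33.55| = 67.15 mph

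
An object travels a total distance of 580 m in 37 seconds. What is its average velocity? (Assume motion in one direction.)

v_avg = Δd / Δt = 580 / 37 = 15.68 m/s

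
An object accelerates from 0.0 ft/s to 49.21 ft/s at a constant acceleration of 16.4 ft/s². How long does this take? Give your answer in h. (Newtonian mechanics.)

v₀ = 0.0 ft/s × 0.3048 = 0.0 m/s
v = 49.21 ft/s × 0.3048 = 14.9992 m/s
a = 16.4 ft/s² × 0.3048 = 4.99872 m/s²
t = (v - v₀) / a = (14.9992 - 0.0) / 4.99872 = 3.00061 s
t = 3.00061 s / 3600.0 = 0.0008335 h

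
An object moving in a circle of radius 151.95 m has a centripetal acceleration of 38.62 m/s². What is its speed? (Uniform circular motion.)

v = √(a_c × r) = √(38.62 × 151.95) = 76.6 m/s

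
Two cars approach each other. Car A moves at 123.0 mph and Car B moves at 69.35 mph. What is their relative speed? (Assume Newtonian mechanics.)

v_rel = v_A + v_B = 123.0 + 69.35 = 192.35 mph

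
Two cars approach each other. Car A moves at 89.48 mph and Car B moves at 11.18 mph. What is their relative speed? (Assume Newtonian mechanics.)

v_rel = v_A + v_B = 89.48 + 11.18 = 100.66 mph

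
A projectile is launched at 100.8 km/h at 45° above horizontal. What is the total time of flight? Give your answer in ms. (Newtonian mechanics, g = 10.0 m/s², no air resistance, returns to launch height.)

v₀ = 100.8 km/h × 0.2777777777777778 = 28.0 m/s
T = 2 × v₀ × sin(θ) / g = 2 × 28.0 × sin(45°) / 10.0 = 2 × 28.0 × 0.707107 / 10.0 = 3.9598 s
T = 3.9598 s / 0.001 = 3960 ms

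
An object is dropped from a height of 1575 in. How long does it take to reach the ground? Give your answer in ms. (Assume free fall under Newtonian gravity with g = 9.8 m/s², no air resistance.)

h = 1575 in × 0.0254 = 40.005 m
t = √(2h/g) = √(2 × 40.005 / 9.8) = 2.85732 s
t = 2.85732 s / 0.001 = 2857 ms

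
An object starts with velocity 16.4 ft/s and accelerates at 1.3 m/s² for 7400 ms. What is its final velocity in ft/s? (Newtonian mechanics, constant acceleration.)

v₀ = 16.4 ft/s × 0.3048 = 4.99872 m/s
t = 7400 ms × 0.001 = 7.4 s
v = v₀ + a × t = 4.99872 + 1.3 × 7.4 = 14.6187 m/s
v = 14.6187 m/s / 0.3048 = 47.96 ft/s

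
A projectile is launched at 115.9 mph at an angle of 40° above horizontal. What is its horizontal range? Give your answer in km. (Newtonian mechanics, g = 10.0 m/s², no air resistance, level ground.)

v₀ = 115.9 mph × 0.44704 = 51.8119 m/s
R = v₀² × sin(2θ) / g = 51.8119² × sin(2 × 40°) / 10.0 = 2684.47 × 0.984808 / 10.0 = 264.369 m
R = 264.369 m / 1000.0 = 0.2644 km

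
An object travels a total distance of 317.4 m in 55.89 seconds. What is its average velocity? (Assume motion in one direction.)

v_avg = Δd / Δt = 317.4 / 55.89 = 5.68 m/s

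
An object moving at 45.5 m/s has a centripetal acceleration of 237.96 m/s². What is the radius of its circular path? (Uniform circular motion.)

r = v²/a_c = 45.5²/237.96 = 8.7 m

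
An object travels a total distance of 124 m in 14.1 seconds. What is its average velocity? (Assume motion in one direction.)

v_avg = Δd / Δt = 124 / 14.1 = 8.79 m/s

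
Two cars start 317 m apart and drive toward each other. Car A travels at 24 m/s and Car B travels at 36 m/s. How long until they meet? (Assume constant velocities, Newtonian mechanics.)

Combined speed: v_combined = 24 + 36 = 60 m/s
Time to meet: t = d/v_combined = 317/60 = 5.28 s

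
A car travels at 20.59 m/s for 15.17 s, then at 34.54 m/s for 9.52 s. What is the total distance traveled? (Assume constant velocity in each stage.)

d₁ = v₁t₁ = 20.59 × 15.17 = 312.3503 m
d₂ = v₂t₂ = 34.54 × 9.52 = 328.8208 m
d_total = 312.3503 + 328.8208 = 641.17 m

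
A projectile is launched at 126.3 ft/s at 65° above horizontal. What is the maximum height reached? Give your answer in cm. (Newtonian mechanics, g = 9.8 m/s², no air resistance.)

v₀ = 126.3 ft/s × 0.3048 = 38.4962 m/s
H = v₀² × sin²(θ) / (2g) = 38.4962² × sin(65°)² / (2 × 9.8) = 1481.96 × 0.821394 / 19.6 = 62.1058 m
H = 62.1058 m / 0.01 = 6211 cm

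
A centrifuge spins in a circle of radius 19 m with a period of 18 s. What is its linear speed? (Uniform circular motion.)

v = 2πr/T = 2π×19/18 = 6.63 m/s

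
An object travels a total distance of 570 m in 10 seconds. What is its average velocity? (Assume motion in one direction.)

v_avg = Δd / Δt = 570 / 10 = 57.0 m/s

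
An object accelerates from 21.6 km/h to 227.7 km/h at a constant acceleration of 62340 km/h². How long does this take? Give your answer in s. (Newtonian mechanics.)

v₀ = 21.6 km/h × 0.2777777777777778 = 6.0 m/s
v = 227.7 km/h × 0.2777777777777778 = 63.25 m/s
a = 62340 km/h² × 7.716049382716049e-05 = 4.81019 m/s²
t = (v - v₀) / a = (63.25 - 6.0) / 4.81019 = 11.9 s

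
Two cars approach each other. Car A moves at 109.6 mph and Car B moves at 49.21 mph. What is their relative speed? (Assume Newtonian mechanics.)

v_rel = v_A + v_B = 109.6 + 49.21 = 158.81 mph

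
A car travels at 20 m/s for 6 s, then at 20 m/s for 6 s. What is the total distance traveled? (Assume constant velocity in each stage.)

d₁ = v₁t₁ = 20 × 6 = 120 m
d₂ = v₂t₂ = 20 × 6 = 120 m
d_total = 120 + 120 = 240 m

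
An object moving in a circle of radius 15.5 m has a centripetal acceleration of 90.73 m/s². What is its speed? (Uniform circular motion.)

v = √(a_c × r) = √(90.73 × 15.5) = 37.5 m/s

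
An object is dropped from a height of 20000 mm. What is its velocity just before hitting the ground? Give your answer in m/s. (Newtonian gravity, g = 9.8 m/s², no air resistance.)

h = 20000 mm × 0.001 = 20.0 m
v = √(2gh) = √(2 × 9.8 × 20.0) = 19.8 m/s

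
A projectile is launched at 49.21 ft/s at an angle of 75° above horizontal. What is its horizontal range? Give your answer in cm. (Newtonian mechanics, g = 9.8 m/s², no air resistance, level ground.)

v₀ = 49.21 ft/s × 0.3048 = 14.9992 m/s
R = v₀² × sin(2θ) / g = 14.9992² × sin(2 × 75°) / 9.8 = 224.976 × 0.5 / 9.8 = 11.4784 m
R = 11.4784 m / 0.01 = 1148 cm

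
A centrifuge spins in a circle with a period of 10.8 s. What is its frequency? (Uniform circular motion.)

f = 1/T = 1/10.8 = 0.0926 Hz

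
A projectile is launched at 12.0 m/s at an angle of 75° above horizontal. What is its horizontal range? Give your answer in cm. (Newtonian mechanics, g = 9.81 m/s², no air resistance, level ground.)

R = v₀² × sin(2θ) / g = 12.0² × sin(2 × 75°) / 9.81 = 144.0 × 0.5 / 9.81 = 7.33945 m
R = 7.33945 m / 0.01 = 733.9 cm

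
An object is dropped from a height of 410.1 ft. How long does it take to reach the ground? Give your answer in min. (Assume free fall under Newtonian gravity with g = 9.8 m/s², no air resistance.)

h = 410.1 ft × 0.3048 = 124.998 m
t = √(2h/g) = √(2 × 124.998 / 9.8) = 5.05072 s
t = 5.05072 s / 60.0 = 0.08418 min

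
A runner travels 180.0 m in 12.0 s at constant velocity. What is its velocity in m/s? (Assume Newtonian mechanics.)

v = d / t = 180.0 / 12.0 = 15.0 m/s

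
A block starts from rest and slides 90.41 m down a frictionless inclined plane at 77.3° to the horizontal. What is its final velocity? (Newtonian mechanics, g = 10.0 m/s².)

a = g sin(θ) = 10.0 × sin(77.3°) = 9.7553 m/s²
v = √(2ad) = √(2 × 9.7553 × 90.41) = 42.0 m/s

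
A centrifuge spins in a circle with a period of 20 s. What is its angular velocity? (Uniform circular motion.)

ω = 2π/T = 2π/20 = 0.3142 rad/s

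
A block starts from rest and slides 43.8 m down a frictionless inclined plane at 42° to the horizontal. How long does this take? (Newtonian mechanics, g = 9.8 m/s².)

a = g sin(θ) = 9.8 × sin(42°) = 6.5575 m/s²
t = √(2d/a) = √(2 × 43.8 / 6.5575) = 3.65 s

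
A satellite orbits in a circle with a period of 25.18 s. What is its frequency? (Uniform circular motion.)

f = 1/T = 1/25.18 = 0.0397 Hz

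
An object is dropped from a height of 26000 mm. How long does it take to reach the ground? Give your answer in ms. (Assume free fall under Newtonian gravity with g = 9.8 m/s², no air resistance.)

h = 26000 mm × 0.001 = 26.0 m
t = √(2h/g) = √(2 × 26.0 / 9.8) = 2.3035 s
t = 2.3035 s / 0.001 = 2304 ms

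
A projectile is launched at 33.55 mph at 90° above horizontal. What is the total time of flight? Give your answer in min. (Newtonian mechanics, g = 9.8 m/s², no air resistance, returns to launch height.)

v₀ = 33.55 mph × 0.44704 = 14.9982 m/s
T = 2 × v₀ × sin(θ) / g = 2 × 14.9982 × sin(90°) / 9.8 = 2 × 14.9982 × 1.0 / 9.8 = 3.06086 s
T = 3.06086 s / 60.0 = 0.05101 min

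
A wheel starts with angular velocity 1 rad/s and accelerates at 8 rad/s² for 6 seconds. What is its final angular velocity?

ω = ω₀ + αt = 1 + 8 × 6 = 49 rad/s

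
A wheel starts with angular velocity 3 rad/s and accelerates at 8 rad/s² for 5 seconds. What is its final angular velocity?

ω = ω₀ + αt = 3 + 8 × 5 = 43 rad/s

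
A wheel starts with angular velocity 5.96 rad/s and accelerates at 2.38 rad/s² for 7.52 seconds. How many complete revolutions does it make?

θ = ω₀t + ½αt² = 5.96×7.52 + ½×2.38×7.52² = 112.114176 rad
Total revolutions = θ/(2π) = 112.114176/(2π) = 17.84
Complete revolutions = ⌊17.84⌋ = 17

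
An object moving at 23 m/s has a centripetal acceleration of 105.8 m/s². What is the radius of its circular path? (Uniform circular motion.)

r = v²/a_c = 23²/105.8 = 5.0 m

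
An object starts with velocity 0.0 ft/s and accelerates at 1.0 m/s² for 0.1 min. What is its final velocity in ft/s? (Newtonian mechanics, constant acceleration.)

v₀ = 0.0 ft/s × 0.3048 = 0.0 m/s
t = 0.1 min × 60.0 = 6.0 s
v = v₀ + a × t = 0.0 + 1.0 × 6.0 = 6.0 m/s
v = 6.0 m/s / 0.3048 = 19.69 ft/s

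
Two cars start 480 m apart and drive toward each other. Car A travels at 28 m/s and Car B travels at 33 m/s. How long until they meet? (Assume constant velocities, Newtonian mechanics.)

Combined speed: v_combined = 28 + 33 = 61 m/s
Time to meet: t = d/v_combined = 480/61 = 7.87 s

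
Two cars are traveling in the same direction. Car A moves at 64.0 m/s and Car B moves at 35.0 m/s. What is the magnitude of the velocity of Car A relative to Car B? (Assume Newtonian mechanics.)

v_rel = |v_A - v_B| = |64.0 - 35.0| = 29.0 m/s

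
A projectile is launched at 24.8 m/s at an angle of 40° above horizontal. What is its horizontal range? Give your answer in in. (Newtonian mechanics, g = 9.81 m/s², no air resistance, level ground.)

R = v₀² × sin(2θ) / g = 24.8² × sin(2 × 40°) / 9.81 = 615.04 × 0.984808 / 9.81 = 61.7427 m
R = 61.7427 m / 0.0254 = 2431 in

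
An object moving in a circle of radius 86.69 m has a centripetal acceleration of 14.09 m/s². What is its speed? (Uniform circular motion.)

v = √(a_c × r) = √(14.09 × 86.69) = 34.95 m/s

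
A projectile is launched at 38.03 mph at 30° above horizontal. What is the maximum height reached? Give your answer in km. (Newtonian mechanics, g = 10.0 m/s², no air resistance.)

v₀ = 38.03 mph × 0.44704 = 17.0009 m/s
H = v₀² × sin²(θ) / (2g) = 17.0009² × sin(30°)² / (2 × 10.0) = 289.031 × 0.25 / 20.0 = 3.61289 m
H = 3.61289 m / 1000.0 = 0.003613 km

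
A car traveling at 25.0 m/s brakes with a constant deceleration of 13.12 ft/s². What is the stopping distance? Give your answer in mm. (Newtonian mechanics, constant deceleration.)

a = 13.12 ft/s² × 0.3048 = 3.998976 m/s²
d = v₀² / (2a) = 25.0² / (2 × 3.998976) = 625.0 / 7.997952 = 78.14501 m
d = 78.14501 m / 0.001 = 78150 mm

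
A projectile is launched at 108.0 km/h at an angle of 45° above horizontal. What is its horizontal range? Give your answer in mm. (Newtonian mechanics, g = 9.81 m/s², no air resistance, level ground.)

v₀ = 108.0 km/h × 0.2777777777777778 = 30.0 m/s
R = v₀² × sin(2θ) / g = 30.0² × sin(2 × 45°) / 9.81 = 900.0 × 1.0 / 9.81 = 91.7431 m
R = 91.7431 m / 0.001 = 91740 mm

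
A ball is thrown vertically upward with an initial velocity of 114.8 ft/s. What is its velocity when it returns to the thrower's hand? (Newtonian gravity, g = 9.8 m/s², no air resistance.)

By conservation of energy (no air resistance), the ball returns to the throw height with the same speed as launch, but directed downward.
|v_ground| = v₀ = 114.8 ft/s
v_ground = 114.8 ft/s (downward)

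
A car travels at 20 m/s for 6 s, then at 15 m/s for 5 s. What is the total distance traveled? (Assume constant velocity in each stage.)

d₁ = v₁t₁ = 20 × 6 = 120 m
d₂ = v₂t₂ = 15 × 5 = 75 m
d_total = 120 + 75 = 195 m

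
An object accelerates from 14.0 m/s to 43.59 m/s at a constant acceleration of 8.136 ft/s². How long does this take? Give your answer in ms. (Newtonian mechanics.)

a = 8.136 ft/s² × 0.3048 = 2.47985 m/s²
t = (v - v₀) / a = (43.59 - 14.0) / 2.47985 = 11.9322 s
t = 11.9322 s / 0.001 = 11930 ms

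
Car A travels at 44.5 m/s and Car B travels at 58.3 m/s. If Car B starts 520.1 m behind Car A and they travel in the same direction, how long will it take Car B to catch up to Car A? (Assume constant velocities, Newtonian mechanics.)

Relative speed: v_rel = 58.3 - 44.5 = 13.8 m/s
Time to catch: t = d₀/v_rel = 520.1/13.8 = 37.69 s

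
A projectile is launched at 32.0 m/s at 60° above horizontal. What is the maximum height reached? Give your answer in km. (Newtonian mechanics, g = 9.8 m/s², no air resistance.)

H = v₀² × sin²(θ) / (2g) = 32.0² × sin(60°)² / (2 × 9.8) = 1024.0 × 0.75 / 19.6 = 39.1837 m
H = 39.1837 m / 1000.0 = 0.03918 km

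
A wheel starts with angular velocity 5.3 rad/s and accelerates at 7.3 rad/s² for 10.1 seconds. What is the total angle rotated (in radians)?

θ = ω₀t + ½αt² = 5.3×10.1 + ½×7.3×10.1² = 425.87 rad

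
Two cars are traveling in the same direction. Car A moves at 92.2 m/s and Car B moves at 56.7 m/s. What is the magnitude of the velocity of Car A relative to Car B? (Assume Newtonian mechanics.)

v_rel = |v_A - v_B| = |92.2 - 56.7| = 35.5 m/s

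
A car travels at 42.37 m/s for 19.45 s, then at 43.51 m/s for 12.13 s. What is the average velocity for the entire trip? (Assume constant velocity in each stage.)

d₁ = v₁t₁ = 42.37 × 19.45 = 824.0965 m
d₂ = v₂t₂ = 43.51 × 12.13 = 527.7763 m
d_total = 1351.8728 m, t_total = 31.58 s
v_avg = d_total/t_total = 1351.8728/31.58 = 42.81 m/s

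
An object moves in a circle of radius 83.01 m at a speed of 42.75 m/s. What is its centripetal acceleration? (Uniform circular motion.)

a_c = v²/r = 42.75²/83.01 = 1827.5625/83.01 = 22.02 m/s²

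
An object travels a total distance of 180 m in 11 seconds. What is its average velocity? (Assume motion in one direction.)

v_avg = Δd / Δt = 180 / 11 = 16.36 m/s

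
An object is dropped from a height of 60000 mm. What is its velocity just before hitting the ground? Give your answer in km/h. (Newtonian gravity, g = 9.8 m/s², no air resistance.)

h = 60000 mm × 0.001 = 60.0 m
v = √(2gh) = √(2 × 9.8 × 60.0) = 34.2929 m/s
v = 34.2929 m/s / 0.2777777777777778 = 123.5 km/h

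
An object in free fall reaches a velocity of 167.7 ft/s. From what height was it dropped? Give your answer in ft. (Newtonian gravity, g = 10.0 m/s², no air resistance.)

v = 167.7 ft/s × 0.3048 = 51.115 m/s
h = v² / (2g) = 51.115² / (2 × 10.0) = 130.637 m
h = 130.637 m / 0.3048 = 428.6 ft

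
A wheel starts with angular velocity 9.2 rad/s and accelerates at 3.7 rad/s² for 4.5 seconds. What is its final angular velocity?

ω = ω₀ + αt = 9.2 + 3.7 × 4.5 = 25.85 rad/s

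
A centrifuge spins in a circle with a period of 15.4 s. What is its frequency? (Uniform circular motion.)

f = 1/T = 1/15.4 = 0.0649 Hz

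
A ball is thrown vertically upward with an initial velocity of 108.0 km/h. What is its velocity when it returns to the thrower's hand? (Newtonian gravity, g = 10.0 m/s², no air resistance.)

By conservation of energy (no air resistance), the ball returns to the throw height with the same speed as launch, but directed downward.
|v_ground| = v₀ = 108.0 km/h
v_ground = 108.0 km/h (downward)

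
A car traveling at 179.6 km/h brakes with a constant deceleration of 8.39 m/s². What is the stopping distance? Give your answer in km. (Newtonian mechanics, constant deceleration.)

v₀ = 179.6 km/h × 0.2777777777777778 = 49.8889 m/s
d = v₀² / (2a) = 49.8889² / (2 × 8.39) = 2488.9 / 16.78 = 148.325 m
d = 148.325 m / 1000.0 = 0.1483 km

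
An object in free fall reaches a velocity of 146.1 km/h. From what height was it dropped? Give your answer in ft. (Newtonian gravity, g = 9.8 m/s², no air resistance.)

v = 146.1 km/h × 0.2777777777777778 = 40.5833 m/s
h = v² / (2g) = 40.5833² / (2 × 9.8) = 84.0308 m
h = 84.0308 m / 0.3048 = 275.7 ft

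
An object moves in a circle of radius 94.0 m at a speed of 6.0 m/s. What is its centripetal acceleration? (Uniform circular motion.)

a_c = v²/r = 6.0²/94.0 = 36.0/94.0 = 0.38 m/s²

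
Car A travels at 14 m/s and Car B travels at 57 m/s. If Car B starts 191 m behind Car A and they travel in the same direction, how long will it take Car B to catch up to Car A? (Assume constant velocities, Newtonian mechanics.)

Relative speed: v_rel = 57 - 14 = 43 m/s
Time to catch: t = d₀/v_rel = 191/43 = 4.44 s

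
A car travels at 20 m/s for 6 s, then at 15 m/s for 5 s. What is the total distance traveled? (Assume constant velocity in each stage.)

d₁ = v₁t₁ = 20 × 6 = 120 m
d₂ = v₂t₂ = 15 × 5 = 75 m
d_total = 120 + 75 = 195 m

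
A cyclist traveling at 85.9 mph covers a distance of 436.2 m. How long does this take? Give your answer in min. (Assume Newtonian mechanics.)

v = 85.9 mph × 0.44704 = 38.4007 m/s
t = d / v = 436.2 / 38.4007 = 11.3592 s
t = 11.3592 s / 60.0 = 0.1893 min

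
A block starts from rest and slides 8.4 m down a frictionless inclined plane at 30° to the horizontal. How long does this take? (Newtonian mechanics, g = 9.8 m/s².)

a = g sin(θ) = 9.8 × sin(30°) = 4.9 m/s²
t = √(2d/a) = √(2 × 8.4 / 4.9) = 1.85 s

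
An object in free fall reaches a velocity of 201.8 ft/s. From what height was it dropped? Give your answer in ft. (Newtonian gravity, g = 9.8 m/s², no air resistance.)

v = 201.8 ft/s × 0.3048 = 61.5086 m/s
h = v² / (2g) = 61.5086² / (2 × 9.8) = 193.026 m
h = 193.026 m / 0.3048 = 633.3 ft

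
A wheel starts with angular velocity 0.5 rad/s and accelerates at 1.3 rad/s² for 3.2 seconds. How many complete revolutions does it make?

θ = ω₀t + ½αt² = 0.5×3.2 + ½×1.3×3.2² = 8.256 rad
Total revolutions = θ/(2π) = 8.256/(2π) = 1.31
Complete revolutions = ⌊1.31⌋ = 1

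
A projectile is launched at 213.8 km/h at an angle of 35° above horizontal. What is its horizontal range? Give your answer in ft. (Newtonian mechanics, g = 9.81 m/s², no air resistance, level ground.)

v₀ = 213.8 km/h × 0.2777777777777778 = 59.3889 m/s
R = v₀² × sin(2θ) / g = 59.3889² × sin(2 × 35°) / 9.81 = 3527.04 × 0.939693 / 9.81 = 337.853 m
R = 337.853 m / 0.3048 = 1108 ft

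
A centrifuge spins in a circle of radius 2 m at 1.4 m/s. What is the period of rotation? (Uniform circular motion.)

T = 2πr/v = 2π×2/1.4 = 8.98 s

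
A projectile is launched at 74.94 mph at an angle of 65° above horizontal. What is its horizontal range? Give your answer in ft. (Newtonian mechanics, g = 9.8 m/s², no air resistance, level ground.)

v₀ = 74.94 mph × 0.44704 = 33.5012 m/s
R = v₀² × sin(2θ) / g = 33.5012² × sin(2 × 65°) / 9.8 = 1122.33 × 0.766044 / 9.8 = 87.73 m
R = 87.73 m / 0.3048 = 287.8 ft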